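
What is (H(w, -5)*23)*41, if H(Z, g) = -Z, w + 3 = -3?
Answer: 5658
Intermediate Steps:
w = -6 (w = -3 - 3 = -6)
(H(w, -5)*23)*41 = (-1*(-6)*23)*41 = (6*23)*41 = 138*41 = 5658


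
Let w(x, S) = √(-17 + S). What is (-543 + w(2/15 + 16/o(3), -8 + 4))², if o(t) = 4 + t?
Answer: (543 - I*√21)² ≈ 2.9483e+5 - 4977.0*I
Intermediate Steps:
(-543 + w(2/15 + 16/o(3), -8 + 4))² = (-543 + √(-17 + (-8 + 4)))² = (-543 + √(-17 - 4))² = (-543 + √(-21))² = (-543 + I*√21)²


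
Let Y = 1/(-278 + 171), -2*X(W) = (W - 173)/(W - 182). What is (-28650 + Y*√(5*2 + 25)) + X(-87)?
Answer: -7706980/269 - √35/107 ≈ -28651.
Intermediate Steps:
X(W) = -(-173 + W)/(2*(-182 + W)) (X(W) = -(W - 173)/(2*(W - 182)) = -(-173 + W)/(2*(-182 + W)))
Y = -1/107 (Y = 1/(-107) = -1/107 ≈ -0.0093458)
(-28650 + Y*√(5*2 + 25)) + X(-87) = (-28650 - √(5*2 + 25)/107) + (173 - 1*(-87))/(2*(-182 - 87)) = (-28650 - √(10 + 25)/107) + (½)*(173 + 87)/(-269) = (-28650 - √35/107) + (½)*(-1/269)*260 = (-28650 - √35/107) - 130/269 = -7706980/269 - √35/107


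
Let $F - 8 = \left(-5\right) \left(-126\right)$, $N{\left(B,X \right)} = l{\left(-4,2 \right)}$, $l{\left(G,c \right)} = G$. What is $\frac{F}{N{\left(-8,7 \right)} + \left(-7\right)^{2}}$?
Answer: $\frac{638}{45} \approx 14.178$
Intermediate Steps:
$N{\left(B,X \right)} = -4$
$F = 638$ ($F = 8 - -630 = 8 + 630 = 638$)
$\frac{F}{N{\left(-8,7 \right)} + \left(-7\right)^{2}} = \frac{638}{-4 + \left(-7\right)^{2}} = \frac{638}{-4 + 49} = \frac{638}{45}$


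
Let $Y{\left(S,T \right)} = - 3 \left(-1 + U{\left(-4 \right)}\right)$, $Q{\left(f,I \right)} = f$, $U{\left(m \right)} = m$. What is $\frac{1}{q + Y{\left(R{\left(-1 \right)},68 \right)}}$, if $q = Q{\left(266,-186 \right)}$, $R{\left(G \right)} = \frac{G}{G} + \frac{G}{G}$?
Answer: $\frac{1}{281} \approx 0.0035587$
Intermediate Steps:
$R{\left(G \right)} = 2$ ($R{\left(G \right)} = 1 + 1 = 2$)
$Y{\left(S,T \right)} = 15$ ($Y{\left(S,T \right)} = - 3 \left(-1 - 4\right) = \left(-3\right) \left(-5\right) = 15$)
$q = 266$
$\frac{1}{q + Y{\left(R{\left(-1 \right)},68 \right)}} = \frac{1}{266 + 15} = \frac{1}{281}$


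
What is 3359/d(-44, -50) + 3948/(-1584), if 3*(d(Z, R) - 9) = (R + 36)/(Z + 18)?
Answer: 8587175/23628 ≈ 363.43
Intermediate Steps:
d(Z, R) = 9 + (36 + R)/(3*(18 + Z)) (d(Z, R) = 9 + ((R + 36)/(Z + 18))/3 = 9 + ((36 + R)/(18 + Z))/3 = 9 + (36 + R)/(3*(18 + Z)))
3359/d(-44, -50) + 3948/(-1584) = 3359/(((522 - 50 + 27*(-44))/(3*(18 - 44)))) + 3948/(-1584) = 3359/(((⅓)*(522 - 50 - 1188)/(-26))) + 3948*(-1/1584) = 3359/(((⅓)*(-1/26)*(-716))) - 329/132 = 3359/(358/39) - 329/132 = 3359*(39/358) - 329/132 = 131001/358 - 329/132 = 8587175/23628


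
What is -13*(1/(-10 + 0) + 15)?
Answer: -1937/10 ≈ -193.70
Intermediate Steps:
-13*(1/(-10 + 0) + 15) = -13*(1/(-10) + 15) = -13*(-1/10 + 15) = -13*149/10 = -1937/10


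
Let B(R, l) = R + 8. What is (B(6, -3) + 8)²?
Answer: 484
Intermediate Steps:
B(R, l) = 8 + R
(B(6, -3) + 8)² = ((8 + 6) + 8)² = (14 + 8)² = 22² = 484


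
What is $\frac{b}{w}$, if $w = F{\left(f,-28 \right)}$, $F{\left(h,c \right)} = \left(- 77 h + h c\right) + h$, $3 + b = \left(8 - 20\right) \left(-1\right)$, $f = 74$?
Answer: $- \frac{9}{7696} \approx -0.0011694$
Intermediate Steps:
$b = 9$ ($b = -3 + \left(8 - 20\right) \left(-1\right) = -3 - -12 = -3 + 12 = 9$)
$F{\left(h,c \right)} = - 76 h + c h$ ($F{\left(h,c \right)} = \left(- 77 h + c h\right) + h = - 76 h + c h$)
$w = -7696$ ($w = 74 \left(-76 - 28\right) = 74 \left(-104\right) = -7696$)
$\frac{b}{w} = \frac{9}{-7696} = 9 \left(- \frac{1}{7696}\right) = - \frac{9}{7696}$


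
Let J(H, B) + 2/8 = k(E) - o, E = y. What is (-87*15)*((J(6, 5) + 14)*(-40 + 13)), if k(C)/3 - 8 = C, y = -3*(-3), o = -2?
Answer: 9407745/4 ≈ 2.3519e+6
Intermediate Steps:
y = 9
E = 9
k(C) = 24 + 3*C
J(H, B) = 211/4 (J(H, B) = -¼ + ((24 + 3*9) - 1*(-2)) = -¼ + ((24 + 27) + 2) = -¼ + (51 + 2) = -¼ + 53 = 211/4)
(-87*15)*((J(6, 5) + 14)*(-40 + 13)) = (-87*15)*((211/4 + 14)*(-40 + 13)) = -348435*(-27)/4 = -1305*(-7209/4) = 9407745/4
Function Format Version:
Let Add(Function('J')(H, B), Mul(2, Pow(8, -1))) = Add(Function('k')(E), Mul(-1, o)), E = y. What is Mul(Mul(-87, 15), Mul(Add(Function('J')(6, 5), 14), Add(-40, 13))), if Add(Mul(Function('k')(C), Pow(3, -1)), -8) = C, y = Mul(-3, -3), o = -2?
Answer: Rational(9407745, 4) ≈ 2.3519e+6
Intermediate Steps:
y = 9
E = 9
Function('k')(C) = Add(24, Mul(3, C))
Function('J')(H, B) = Rational(211, 4) (Function('J')(H, B) = Add(Rational(-1, 4), Add(Add(24, Mul(3, 9)), Mul(-1, -2))) = Add(Rational(-1, 4), Add(Add(24, 27), 2)) = Add(Rational(-1, 4), Add(51, 2)) = Add(Rational(-1, 4), 53) = Rational(211, 4))
Mul(Mul(-87, 15), Mul(Add(Function('J')(6, 5), 14), Add(-40, 13))) = Mul(Mul(-87, 15), Mul(Add(Rational(211, 4), 14), Add(-40, 13))) = Mul(-1305, Mul(Rational(267, 4), -27)) = Mul(-1305, Rational(-7209, 4)) = Rational(9407745, 4)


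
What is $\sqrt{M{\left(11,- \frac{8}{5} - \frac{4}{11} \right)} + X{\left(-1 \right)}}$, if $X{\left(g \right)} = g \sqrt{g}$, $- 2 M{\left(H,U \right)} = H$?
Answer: $\frac{\sqrt{-22 - 4 i}}{2} \approx 0.21233 - 2.3548 i$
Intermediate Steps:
$M{\left(H,U \right)} = - \frac{H}{2}$
$X{\left(g \right)} = g^{\frac{3}{2}}$
$\sqrt{M{\left(11,- \frac{8}{5} - \frac{4}{11} \right)} + X{\left(-1 \right)}} = \sqrt{\left(- \frac{1}{2}\right) 11 + \left(-1\right)^{\frac{3}{2}}} = \sqrt{- \frac{11}{2} - i}$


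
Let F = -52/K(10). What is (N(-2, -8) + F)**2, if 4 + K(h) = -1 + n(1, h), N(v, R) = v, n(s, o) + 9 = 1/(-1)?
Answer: 484/225 ≈ 2.1511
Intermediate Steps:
n(s, o) = -10 (n(s, o) = -9 + 1/(-1) = -9 - 1 = -10)
K(h) = -15 (K(h) = -4 + (-1 - 10) = -4 - 11 = -15)
F = 52/15 (F = -52/(-15) = -52*(-1/15) = 52/15 ≈ 3.4667)
(N(-2, -8) + F)**2 = (-2 + 52/15)**2 = (22/15)**2 = 484/225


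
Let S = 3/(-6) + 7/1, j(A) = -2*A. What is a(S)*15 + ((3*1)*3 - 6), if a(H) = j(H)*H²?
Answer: -32943/4 ≈ -8235.8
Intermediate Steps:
S = 13/2 (S = 3*(-⅙) + 7*1 = -½ + 7 = 13/2 ≈ 6.5000)
a(H) = -2*H³ (a(H) = (-2*H)*H² = -2*H³)
a(S)*15 + ((3*1)*3 - 6) = -2*(13/2)³*15 + ((3*1)*3 - 6) = -2*2197/8*15 + (3*3 - 6) = -2197/4*15 + (9 - 6) = -32955/4 + 3 = -32943/4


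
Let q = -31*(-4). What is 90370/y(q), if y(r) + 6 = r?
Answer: 45185/59 ≈ 765.85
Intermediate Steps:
q = 124
y(r) = -6 + r
90370/y(q) = 90370/(-6 + 124) = 90370/118 = 90370*(1/118) = 45185/59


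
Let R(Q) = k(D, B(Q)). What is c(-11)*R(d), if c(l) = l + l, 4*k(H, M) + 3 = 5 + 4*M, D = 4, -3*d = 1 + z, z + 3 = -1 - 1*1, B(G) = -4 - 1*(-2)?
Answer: 33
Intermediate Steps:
B(G) = -2 (B(G) = -4 + 2 = -2)
z = -5 (z = -3 + (-1 - 1*1) = -3 + (-1 - 1) = -3 - 2 = -5)
d = 4/3 (d = -(1 - 5)/3 = -⅓*(-4) = 4/3 ≈ 1.3333)
k(H, M) = ½ + M (k(H, M) = -¾ + (5 + 4*M)/4 = -¾ + (5/4 + M) = ½ + M)
c(l) = 2*l
R(Q) = -3/2 (R(Q) = ½ - 2 = -3/2)
c(-11)*R(d) = (2*(-11))*(-3/2) = -22*(-3/2) = 33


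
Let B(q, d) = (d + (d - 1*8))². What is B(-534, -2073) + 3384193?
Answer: 20639909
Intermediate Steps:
B(q, d) = (-8 + 2*d)² (B(q, d) = (d + (d - 8))² = (d + (-8 + d))² = (-8 + 2*d)²)
B(-534, -2073) + 3384193 = 4*(-4 - 2073)² + 3384193 = 4*(-2077)² + 3384193 = 4*4313929 + 3384193 = 17255716 + 3384193 = 20639909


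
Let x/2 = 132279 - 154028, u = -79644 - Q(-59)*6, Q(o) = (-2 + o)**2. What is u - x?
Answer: -58472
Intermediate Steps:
u = -101970 (u = -79644 - (-2 - 59)**2*6 = -79644 - (-61)**2*6 = -79644 - 3721*6 = -79644 - 1*22326 = -79644 - 22326 = -101970)
x = -43498 (x = 2*(132279 - 154028) = 2*(-21749) = -43498)
u - x = -101970 - 1*(-43498) = -101970 + 43498 = -58472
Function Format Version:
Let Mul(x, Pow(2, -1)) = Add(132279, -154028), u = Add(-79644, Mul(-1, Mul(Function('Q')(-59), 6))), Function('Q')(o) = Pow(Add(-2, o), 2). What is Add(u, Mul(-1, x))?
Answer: -58472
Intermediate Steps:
u = -101970 (u = Add(-79644, Mul(-1, Mul(Pow(Add(-2, -59), 2), 6))) = Add(-79644, Mul(-1, Mul(Pow(-61, 2), 6))) = Add(-79644, Mul(-1, Mul(3721, 6))) = Add(-79644, Mul(-1, 22326)) = Add(-79644, -22326) = -101970)
x = -43498 (x = Mul(2, Add(132279, -154028)) = Mul(2, -21749) = -43498)
Add(u, Mul(-1, x)) = Add(-101970, Mul(-1, -43498)) = Add(-101970, 43498) = -58472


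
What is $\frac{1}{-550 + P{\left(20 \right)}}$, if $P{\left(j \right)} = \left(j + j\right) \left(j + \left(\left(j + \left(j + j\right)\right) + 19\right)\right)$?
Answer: $\frac{1}{3410} \approx 0.00029326$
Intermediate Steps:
$P{\left(j \right)} = 2 j \left(19 + 4 j\right)$ ($P{\left(j \right)} = 2 j \left(j + \left(\left(j + 2 j\right) + 19\right)\right) = 2 j \left(j + \left(3 j + 19\right)\right) = 2 j \left(j + \left(19 + 3 j\right)\right) = 2 j \left(19 + 4 j\right)$)
$\frac{1}{-550 + P{\left(20 \right)}} = \frac{1}{-550 + 2 \cdot 20 \left(19 + 4 \cdot 20\right)} = \frac{1}{-550 + 2 \cdot 20 \left(19 + 80\right)} = \frac{1}{-550 + 2 \cdot 20 \cdot 99} = \frac{1}{-550 + 3960} = \frac{1}{3410}$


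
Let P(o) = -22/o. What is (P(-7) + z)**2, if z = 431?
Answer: 9235521/49 ≈ 1.8848e+5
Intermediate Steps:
(P(-7) + z)**2 = (-22/(-7) + 431)**2 = (-22*(-1/7) + 431)**2 = (22/7 + 431)**2 = (3039/7)**2 = 9235521/49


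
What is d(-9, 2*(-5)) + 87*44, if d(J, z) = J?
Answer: 3819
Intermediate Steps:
d(-9, 2*(-5)) + 87*44 = -9 + 87*44 = -9 + 3828 = 3819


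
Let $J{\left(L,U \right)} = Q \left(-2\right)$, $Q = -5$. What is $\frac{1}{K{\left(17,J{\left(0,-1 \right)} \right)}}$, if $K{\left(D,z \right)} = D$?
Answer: $\frac{1}{17} \approx 0.058824$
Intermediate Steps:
$J{\left(L,U \right)} = 10$ ($J{\left(L,U \right)} = \left(-5\right) \left(-2\right) = 10$)
$\frac{1}{K{\left(17,J{\left(0,-1 \right)} \right)}} = \frac{1}{17}$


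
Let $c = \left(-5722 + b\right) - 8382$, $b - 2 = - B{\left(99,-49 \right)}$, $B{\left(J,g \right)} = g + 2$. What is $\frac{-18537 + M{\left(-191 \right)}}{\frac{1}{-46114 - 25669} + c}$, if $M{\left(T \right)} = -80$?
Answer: $\frac{1336384111}{1008910066} \approx 1.3246$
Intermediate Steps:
$B{\left(J,g \right)} = 2 + g$
$b = 49$ ($b = 2 - \left(2 - 49\right) = 2 - -47 = 2 + 47 = 49$)
$c = -14055$ ($c = \left(-5722 + 49\right) - 8382 = -5673 - 8382 = -14055$)
$\frac{-18537 + M{\left(-191 \right)}}{\frac{1}{-46114 - 25669} + c} = \frac{-18537 - 80}{\frac{1}{-46114 - 25669} - 14055} = - \frac{18617}{\frac{1}{-71783} - 14055} = - \frac{18617}{- \frac{1}{71783} - 14055} = - \frac{18617}{- \frac{1008910066}{71783}} = \left(-18617\right) \left(- \frac{71783}{1008910066}\right) = \frac{1336384111}{1008910066}$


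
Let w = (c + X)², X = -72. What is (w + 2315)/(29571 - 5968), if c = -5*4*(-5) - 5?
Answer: 2844/23603 ≈ 0.12049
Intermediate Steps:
c = 95 (c = -20*(-5) - 5 = 100 - 5 = 95)
w = 529 (w = (95 - 72)² = 23² = 529)
(w + 2315)/(29571 - 5968) = (529 + 2315)/(29571 - 5968) = 2844/23603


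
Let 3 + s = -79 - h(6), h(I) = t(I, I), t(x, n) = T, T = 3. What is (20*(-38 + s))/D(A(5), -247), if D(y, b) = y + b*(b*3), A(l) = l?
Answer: -615/45758 ≈ -0.013440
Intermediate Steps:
t(x, n) = 3
h(I) = 3
D(y, b) = y + 3*b**2 (D(y, b) = y + b*(3*b) = y + 3*b**2)
s = -85 (s = -3 + (-79 - 1*3) = -3 + (-79 - 3) = -3 - 82 = -85)
(20*(-38 + s))/D(A(5), -247) = (20*(-38 - 85))/(5 + 3*(-247)**2) = (20*(-123))/(5 + 3*61009) = -2460/(5 + 183027) = -2460/183032 = -2460*1/183032 = -615/45758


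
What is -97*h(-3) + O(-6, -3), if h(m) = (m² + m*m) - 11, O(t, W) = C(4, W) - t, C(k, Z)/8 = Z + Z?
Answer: -721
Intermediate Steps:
C(k, Z) = 16*Z (C(k, Z) = 8*(Z + Z) = 8*(2*Z) = 16*Z)
O(t, W) = -t + 16*W (O(t, W) = 16*W - t = -t + 16*W)
h(m) = -11 + 2*m² (h(m) = (m² + m²) - 11 = 2*m² - 11 = -11 + 2*m²)
-97*h(-3) + O(-6, -3) = -97*(-11 + 2*(-3)²) + (-1*(-6) + 16*(-3)) = -97*(-11 + 2*9) + (6 - 48) = -97*(-11 + 18) - 42 = -97*7 - 42 = -679 - 42 = -721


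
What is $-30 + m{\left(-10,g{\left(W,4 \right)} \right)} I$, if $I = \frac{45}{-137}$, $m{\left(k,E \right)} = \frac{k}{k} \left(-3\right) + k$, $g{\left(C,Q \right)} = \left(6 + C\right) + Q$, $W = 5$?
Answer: $- \frac{3525}{137} \approx -25.73$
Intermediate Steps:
$g{\left(C,Q \right)} = 6 + C + Q$
$m{\left(k,E \right)} = -3 + k$ ($m{\left(k,E \right)} = 1 \left(-3\right) + k = -3 + k$)
$I = - \frac{45}{137}$ ($I = 45 \left(- \frac{1}{137}\right) = - \frac{45}{137} \approx -0.32847$)
$-30 + m{\left(-10,g{\left(W,4 \right)} \right)} I = -30 + \left(-3 - 10\right) \left(- \frac{45}{137}\right) = -30 - - \frac{585}{137} = -30 + \frac{585}{137} = - \frac{3525}{137}$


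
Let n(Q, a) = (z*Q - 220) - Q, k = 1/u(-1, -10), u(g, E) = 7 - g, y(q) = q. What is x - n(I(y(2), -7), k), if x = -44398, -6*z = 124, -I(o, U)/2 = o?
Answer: -132794/3 ≈ -44265.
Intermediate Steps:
I(o, U) = -2*o
z = -62/3 (z = -⅙*124 = -62/3 ≈ -20.667)
k = ⅛ (k = 1/(7 - 1*(-1)) = 1/(7 + 1) = 1/8 = ⅛ ≈ 0.12500)
n(Q, a) = -220 - 65*Q/3 (n(Q, a) = (-62*Q/3 - 220) - Q = (-220 - 62*Q/3) - Q = -220 - 65*Q/3)
x - n(I(y(2), -7), k) = -44398 - (-220 - (-130)*2/3) = -44398 - (-220 - 65/3*(-4)) = -44398 - (-220 + 260/3) = -44398 - 1*(-400/3) = -44398 + 400/3 = -132794/3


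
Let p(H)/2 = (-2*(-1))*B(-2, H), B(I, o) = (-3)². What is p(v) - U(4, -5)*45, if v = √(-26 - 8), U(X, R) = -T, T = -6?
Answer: -234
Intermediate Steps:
U(X, R) = 6 (U(X, R) = -1*(-6) = 6)
v = I*√34 (v = √(-34) = I*√34 ≈ 5.8309*I)
B(I, o) = 9
p(H) = 36 (p(H) = 2*(-2*(-1)*9) = 2*(2*9) = 2*18 = 36)
p(v) - U(4, -5)*45 = 36 - 6*45 = 36 - 1*270 = 36 - 270 = -234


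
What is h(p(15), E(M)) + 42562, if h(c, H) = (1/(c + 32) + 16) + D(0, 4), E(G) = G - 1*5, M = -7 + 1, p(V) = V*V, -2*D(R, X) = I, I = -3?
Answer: 21885865/514 ≈ 42580.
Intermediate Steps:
D(R, X) = 3/2 (D(R, X) = -½*(-3) = 3/2)
p(V) = V²
M = -6
E(G) = -5 + G (E(G) = G - 5 = -5 + G)
h(c, H) = 35/2 + 1/(32 + c) (h(c, H) = (1/(c + 32) + 16) + 3/2 = (1/(32 + c) + 16) + 3/2 = (16 + 1/(32 + c)) + 3/2 = 35/2 + 1/(32 + c))
h(p(15), E(M)) + 42562 = (1122 + 35*15²)/(2*(32 + 15²)) + 42562 = (1122 + 35*225)/(2*(32 + 225)) + 42562 = (½)*(1122 + 7875)/257 + 42562 = (½)*(1/257)*8997 + 42562 = 8997/514 + 42562 = 21885865/514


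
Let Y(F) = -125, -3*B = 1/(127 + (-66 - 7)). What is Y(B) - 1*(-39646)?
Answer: 39521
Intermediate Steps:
B = -1/162 (B = -1/(3*(127 + (-66 - 7))) = -1/(3*(127 - 73)) = -⅓/54 = -⅓*1/54 = -1/162 ≈ -0.0061728)
Y(B) - 1*(-39646) = -125 - 1*(-39646) = -125 + 39646 = 39521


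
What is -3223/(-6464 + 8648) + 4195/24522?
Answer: -3881807/2975336 ≈ -1.3047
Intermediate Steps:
-3223/(-6464 + 8648) + 4195/24522 = -3223/2184 + 4195*(1/24522) = -3223*1/2184 + 4195/24522 = -3223/2184 + 4195/24522 = -3881807/2975336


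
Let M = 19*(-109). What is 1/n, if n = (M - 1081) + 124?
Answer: -1/3028 ≈ -0.00033025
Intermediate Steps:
M = -2071
n = -3028 (n = (-2071 - 1081) + 124 = -3152 + 124 = -3028)
1/n = 1/(-3028) = -1/3028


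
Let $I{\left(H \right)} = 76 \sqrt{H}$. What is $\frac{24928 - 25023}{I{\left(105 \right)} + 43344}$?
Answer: $- \frac{12255}{5589571} + \frac{1805 \sqrt{105}}{469523964} \approx -0.0021531$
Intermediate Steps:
$\frac{24928 - 25023}{I{\left(105 \right)} + 43344} = \frac{24928 - 25023}{76 \sqrt{105} + 43344} = - \frac{95}{43344 + 76 \sqrt{105}}$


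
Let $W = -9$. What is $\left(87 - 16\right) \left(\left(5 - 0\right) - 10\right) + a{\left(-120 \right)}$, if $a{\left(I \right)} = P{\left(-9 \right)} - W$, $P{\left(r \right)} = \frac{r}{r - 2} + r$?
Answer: $- \frac{3896}{11} \approx -354.18$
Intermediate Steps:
$P{\left(r \right)} = r + \frac{r}{-2 + r}$ ($P{\left(r \right)} = \frac{r}{-2 + r} + r = r + \frac{r}{-2 + r}$)
$a{\left(I \right)} = \frac{9}{11}$ ($a{\left(I \right)} = - \frac{9 \left(-1 - 9\right)}{-2 - 9} - -9 = \left(-9\right) \frac{1}{-11} \left(-10\right) + 9 = \left(-9\right) \left(- \frac{1}{11}\right) \left(-10\right) + 9 = - \frac{90}{11} + 9 = \frac{9}{11}$)
$\left(87 - 16\right) \left(\left(5 - 0\right) - 10\right) + a{\left(-120 \right)} = \left(87 - 16\right) \left(\left(5 - 0\right) - 10\right) + \frac{9}{11} = 71 \left(\left(5 + 0\right) - 10\right) + \frac{9}{11} = 71 \left(5 - 10\right) + \frac{9}{11} = 71 \left(-5\right) + \frac{9}{11} = -355 + \frac{9}{11} = - \frac{3896}{11}$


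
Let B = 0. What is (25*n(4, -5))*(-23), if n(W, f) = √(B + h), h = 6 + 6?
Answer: -1150*√3 ≈ -1991.9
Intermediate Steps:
h = 12
n(W, f) = 2*√3 (n(W, f) = √(0 + 12) = √12 = 2*√3)
(25*n(4, -5))*(-23) = (25*(2*√3))*(-23) = (50*√3)*(-23) = -1150*√3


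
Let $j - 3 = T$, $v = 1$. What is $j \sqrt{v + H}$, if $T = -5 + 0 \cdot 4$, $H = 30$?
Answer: $- 2 \sqrt{31} \approx -11.136$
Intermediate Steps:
$T = -5$ ($T = -5 + 0 = -5$)
$j = -2$ ($j = 3 - 5 = -2$)
$j \sqrt{v + H} = - 2 \sqrt{1 + 30} = - 2 \sqrt{31}$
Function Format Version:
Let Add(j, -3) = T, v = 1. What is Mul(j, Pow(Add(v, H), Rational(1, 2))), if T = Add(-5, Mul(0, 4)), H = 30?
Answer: Mul(-2, Pow(31, Rational(1, 2))) ≈ -11.136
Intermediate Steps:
T = -5 (T = Add(-5, 0) = -5)
j = -2 (j = Add(3, -5) = -2)
Mul(j, Pow(Add(v, H), Rational(1, 2))) = Mul(-2, Pow(Add(1, 30), Rational(1, 2))) = Mul(-2, Pow(31, Rational(1, 2)))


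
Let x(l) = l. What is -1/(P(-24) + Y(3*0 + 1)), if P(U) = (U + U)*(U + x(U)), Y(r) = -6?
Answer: -1/2298 ≈ -0.00043516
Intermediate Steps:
P(U) = 4*U² (P(U) = (U + U)*(U + U) = (2*U)*(2*U) = 4*U²)
-1/(P(-24) + Y(3*0 + 1)) = -1/(4*(-24)² - 6) = -1/(4*576 - 6) = -1/(2304 - 6) = -1/2298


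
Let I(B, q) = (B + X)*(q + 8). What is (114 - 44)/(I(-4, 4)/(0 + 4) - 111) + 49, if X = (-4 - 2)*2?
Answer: 7721/159 ≈ 48.560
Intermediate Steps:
X = -12 (X = -6*2 = -12)
I(B, q) = (-12 + B)*(8 + q) (I(B, q) = (B - 12)*(q + 8) = (-12 + B)*(8 + q))
(114 - 44)/(I(-4, 4)/(0 + 4) - 111) + 49 = (114 - 44)/((-96 - 12*4 + 8*(-4) - 4*4)/(0 + 4) - 111) + 49 = 70/((-96 - 48 - 32 - 16)/4 - 111) + 49 = 70/(-192*1/4 - 111) + 49 = 70/(-48 - 111) + 49 = 70/(-159) + 49 = 70*(-1/159) + 49 = -70/159 + 49 = 7721/159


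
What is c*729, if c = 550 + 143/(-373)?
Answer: 149450103/373 ≈ 4.0067e+5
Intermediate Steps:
c = 205007/373 (c = 550 + 143*(-1/373) = 550 - 143/373 = 205007/373 ≈ 549.62)
c*729 = (205007/373)*729 = 149450103/373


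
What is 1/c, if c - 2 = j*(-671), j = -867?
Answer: 1/581759 ≈ 1.7189e-6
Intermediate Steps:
c = 581759 (c = 2 - 867*(-671) = 2 + 581757 = 581759)
1/c = 1/581759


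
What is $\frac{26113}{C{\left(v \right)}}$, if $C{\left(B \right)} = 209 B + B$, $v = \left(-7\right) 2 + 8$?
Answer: $- \frac{26113}{1260} \approx -20.725$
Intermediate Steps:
$v = -6$ ($v = -14 + 8 = -6$)
$C{\left(B \right)} = 210 B$
$\frac{26113}{C{\left(v \right)}} = \frac{26113}{210 \left(-6\right)} = \frac{26113}{-1260} = 26113 \left(- \frac{1}{1260}\right) = - \frac{26113}{1260}$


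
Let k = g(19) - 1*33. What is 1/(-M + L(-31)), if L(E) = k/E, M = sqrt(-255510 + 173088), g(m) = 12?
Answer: 217/26402661 + 961*I*sqrt(9158)/26402661 ≈ 8.2189e-6 + 0.0034832*I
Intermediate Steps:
M = 3*I*sqrt(9158) (M = sqrt(-82422) = 3*I*sqrt(9158) ≈ 287.09*I)
k = -21 (k = 12 - 1*33 = 12 - 33 = -21)
L(E) = -21/E
1/(-M + L(-31)) = 1/(-3*I*sqrt(9158) - 21/(-31)) = 1/(-3*I*sqrt(9158) - 21*(-1/31)) = 1/(-3*I*sqrt(9158) + 21/31) = 1/(21/31 - 3*I*sqrt(9158))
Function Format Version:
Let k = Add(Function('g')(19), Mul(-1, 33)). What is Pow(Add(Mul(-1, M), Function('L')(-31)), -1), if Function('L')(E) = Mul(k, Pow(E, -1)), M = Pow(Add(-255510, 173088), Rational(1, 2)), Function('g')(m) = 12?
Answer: Add(Rational(217, 26402661), Mul(Rational(961, 26402661), I, Pow(9158, Rational(1, 2)))) ≈ Add(8.2189e-6, Mul(0.0034832, I))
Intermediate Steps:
M = Mul(3, I, Pow(9158, Rational(1, 2))) (M = Pow(-82422, Rational(1, 2)) = Mul(3, I, Pow(9158, Rational(1, 2))) ≈ Mul(287.09, I))
k = -21 (k = Add(12, Mul(-1, 33)) = Add(12, -33) = -21)
Function('L')(E) = Mul(-21, Pow(E, -1))
Pow(Add(Mul(-1, M), Function('L')(-31)), -1) = Pow(Add(Mul(-1, Mul(3, I, Pow(9158, Rational(1, 2)))), Mul(-21, Pow(-31, -1))), -1) = Pow(Add(Mul(-3, I, Pow(9158, Rational(1, 2))), Mul(-21, Rational(-1, 31))), -1) = Pow(Add(Mul(-3, I, Pow(9158, Rational(1, 2))), Rational(21, 31)), -1) = Pow(Add(Rational(21, 31), Mul(-3, I, Pow(9158, Rational(1, 2)))), -1)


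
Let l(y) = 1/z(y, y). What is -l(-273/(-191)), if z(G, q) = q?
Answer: -191/273 ≈ -0.69963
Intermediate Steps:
l(y) = 1/y
-l(-273/(-191)) = -1/((-273/(-191))) = -1/((-273*(-1/191))) = -1/273/191 = -1*191/273 = -191/273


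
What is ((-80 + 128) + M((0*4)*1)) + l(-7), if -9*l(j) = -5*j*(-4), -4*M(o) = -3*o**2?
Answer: 572/9 ≈ 63.556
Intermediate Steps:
M(o) = 3*o**2/4 (M(o) = -(-3)*o**2/4 = 3*o**2/4)
l(j) = -20*j/9 (l(j) = -(-5*j)*(-4)/9 = -20*j/9)
((-80 + 128) + M((0*4)*1)) + l(-7) = ((-80 + 128) + 3*((0*4)*1)**2/4) - 20/9*(-7) = (48 + 3*(0*1)**2/4) + 140/9 = (48 + (3/4)*0**2) + 140/9 = (48 + (3/4)*0) + 140/9 = (48 + 0) + 140/9 = 48 + 140/9 = 572/9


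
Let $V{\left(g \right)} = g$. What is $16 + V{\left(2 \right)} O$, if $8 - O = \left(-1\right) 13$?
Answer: $58$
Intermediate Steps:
$O = 21$ ($O = 8 - \left(-1\right) 13 = 8 - -13 = 8 + 13 = 21$)
$16 + V{\left(2 \right)} O = 16 + 2 \cdot 21 = 16 + 42 = 58$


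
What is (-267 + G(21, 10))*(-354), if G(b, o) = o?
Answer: 90978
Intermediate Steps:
(-267 + G(21, 10))*(-354) = (-267 + 10)*(-354) = -257*(-354) = 90978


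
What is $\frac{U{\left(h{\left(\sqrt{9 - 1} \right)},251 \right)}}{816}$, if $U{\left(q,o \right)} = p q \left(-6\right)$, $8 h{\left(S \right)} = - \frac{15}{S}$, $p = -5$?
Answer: $- \frac{75 \sqrt{2}}{4352} \approx -0.024372$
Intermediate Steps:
$h{\left(S \right)} = - \frac{15}{8 S}$ ($h{\left(S \right)} = \frac{\left(-15\right) \frac{1}{S}}{8} = - \frac{15}{8 S}$)
$U{\left(q,o \right)} = 30 q$ ($U{\left(q,o \right)} = - 5 q \left(-6\right) = 30 q$)
$\frac{U{\left(h{\left(\sqrt{9 - 1} \right)},251 \right)}}{816} = \frac{30 \left(- \frac{15}{8 \sqrt{9 - 1}}\right)}{816} = 30 \left(- \frac{15}{8 \sqrt{8}}\right) \frac{1}{816} = 30 \left(- \frac{15}{8 \cdot 2 \sqrt{2}}\right) \frac{1}{816} = 30 \left(- \frac{15 \frac{\sqrt{2}}{4}}{8}\right) \frac{1}{816} = 30 \left(- \frac{15 \sqrt{2}}{32}\right) \frac{1}{816} = - \frac{225 \sqrt{2}}{16} \cdot \frac{1}{816} = - \frac{75 \sqrt{2}}{4352}$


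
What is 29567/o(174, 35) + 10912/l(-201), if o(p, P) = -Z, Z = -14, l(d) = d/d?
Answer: 182335/14 ≈ 13024.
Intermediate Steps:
l(d) = 1
o(p, P) = 14 (o(p, P) = -1*(-14) = 14)
29567/o(174, 35) + 10912/l(-201) = 29567/14 + 10912/1 = 29567*(1/14) + 10912*1 = 29567/14 + 10912 = 182335/14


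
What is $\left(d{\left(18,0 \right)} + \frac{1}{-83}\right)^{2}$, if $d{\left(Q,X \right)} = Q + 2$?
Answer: $\frac{2752281}{6889} \approx 399.52$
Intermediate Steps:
$d{\left(Q,X \right)} = 2 + Q$
$\left(d{\left(18,0 \right)} + \frac{1}{-83}\right)^{2} = \left(\left(2 + 18\right) + \frac{1}{-83}\right)^{2} = \left(20 - \frac{1}{83}\right)^{2} = \left(\frac{1659}{83}\right)^{2} = \frac{2752281}{6889}$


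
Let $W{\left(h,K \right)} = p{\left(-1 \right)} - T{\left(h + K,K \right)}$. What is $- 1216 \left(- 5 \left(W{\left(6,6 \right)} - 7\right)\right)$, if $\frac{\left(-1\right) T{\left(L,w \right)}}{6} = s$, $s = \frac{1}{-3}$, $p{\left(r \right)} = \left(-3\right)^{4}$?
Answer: $437760$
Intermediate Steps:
$p{\left(r \right)} = 81$
$s = - \frac{1}{3} \approx -0.33333$
$T{\left(L,w \right)} = 2$ ($T{\left(L,w \right)} = \left(-6\right) \left(- \frac{1}{3}\right) = 2$)
$W{\left(h,K \right)} = 79$ ($W{\left(h,K \right)} = 81 - 2 = 79$)
$- 1216 \left(- 5 \left(W{\left(6,6 \right)} - 7\right)\right) = - 1216 \left(- 5 \left(79 - 7\right)\right) = - 1216 \left(\left(-5\right) 72\right) = \left(-1216\right) \left(-360\right) = 437760$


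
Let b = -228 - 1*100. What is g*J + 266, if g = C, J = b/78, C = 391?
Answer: -53750/39 ≈ -1378.2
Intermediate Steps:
b = -328 (b = -228 - 100 = -328)
J = -164/39 (J = -328/78 = -328*1/78 = -164/39 ≈ -4.2051)
g = 391
g*J + 266 = 391*(-164/39) + 266 = -64124/39 + 266 = -53750/39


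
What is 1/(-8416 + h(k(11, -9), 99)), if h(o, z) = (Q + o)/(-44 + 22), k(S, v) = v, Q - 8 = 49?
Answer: -11/92600 ≈ -0.00011879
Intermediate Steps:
Q = 57 (Q = 8 + 49 = 57)
h(o, z) = -57/22 - o/22 (h(o, z) = (57 + o)/(-44 + 22) = (57 + o)/(-22) = (57 + o)*(-1/22) = -57/22 - o/22)
1/(-8416 + h(k(11, -9), 99)) = 1/(-8416 + (-57/22 - 1/22*(-9))) = 1/(-8416 + (-57/22 + 9/22)) = 1/(-8416 - 24/11) = 1/(-92600/11) = -11/92600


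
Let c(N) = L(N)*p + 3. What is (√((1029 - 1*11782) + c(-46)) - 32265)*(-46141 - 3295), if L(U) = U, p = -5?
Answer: 1595052540 - 98872*I*√2630 ≈ 1.5951e+9 - 5.0705e+6*I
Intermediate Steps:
c(N) = 3 - 5*N (c(N) = N*(-5) + 3 = -5*N + 3 = 3 - 5*N)
(√((1029 - 1*11782) + c(-46)) - 32265)*(-46141 - 3295) = (√((1029 - 1*11782) + (3 - 5*(-46))) - 32265)*(-46141 - 3295) = (√((1029 - 11782) + (3 + 230)) - 32265)*(-49436) = (√(-10753 + 233) - 32265)*(-49436) = (√(-10520) - 32265)*(-49436) = (2*I*√2630 - 32265)*(-49436) = (-32265 + 2*I*√2630)*(-49436) = 1595052540 - 98872*I*√2630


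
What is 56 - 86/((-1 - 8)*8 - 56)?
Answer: 3627/64 ≈ 56.672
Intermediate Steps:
56 - 86/((-1 - 8)*8 - 56) = 56 - 86/(-9*8 - 56) = 56 - 86/(-72 - 56) = 56 - 86/(-128) = 56 - 1/128*(-86) = 56 + 43/64 = 3627/64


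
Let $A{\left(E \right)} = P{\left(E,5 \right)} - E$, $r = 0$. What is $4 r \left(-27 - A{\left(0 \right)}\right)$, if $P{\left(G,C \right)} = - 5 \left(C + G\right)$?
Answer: $0$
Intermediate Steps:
$P{\left(G,C \right)} = - 5 C - 5 G$
$A{\left(E \right)} = -25 - 6 E$ ($A{\left(E \right)} = \left(\left(-5\right) 5 - 5 E\right) - E = \left(-25 - 5 E\right) - E = -25 - 6 E$)
$4 r \left(-27 - A{\left(0 \right)}\right) = 4 \cdot 0 \left(-27 - \left(-25 - 0\right)\right) = 0 \left(-27 - \left(-25 + 0\right)\right) = 0 \left(-27 - -25\right) = 0 \left(-27 + 25\right) = 0 \left(-2\right) = 0$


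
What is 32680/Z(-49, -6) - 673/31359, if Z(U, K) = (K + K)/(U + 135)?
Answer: -2448162511/10453 ≈ -2.3421e+5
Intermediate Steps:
Z(U, K) = 2*K/(135 + U) (Z(U, K) = (2*K)/(135 + U) = 2*K/(135 + U))
32680/Z(-49, -6) - 673/31359 = 32680/((2*(-6)/(135 - 49))) - 673/31359 = 32680/((2*(-6)/86)) - 673*1/31359 = 32680/((2*(-6)*(1/86))) - 673/31359 = 32680/(-6/43) - 673/31359 = 32680*(-43/6) - 673/31359 = -702620/3 - 673/31359 = -2448162511/10453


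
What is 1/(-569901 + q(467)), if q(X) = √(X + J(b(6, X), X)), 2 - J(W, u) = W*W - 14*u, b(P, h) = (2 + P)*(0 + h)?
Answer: -569901/324801100490 - I*√13950689/324801100490 ≈ -1.7546e-6 - 1.15e-8*I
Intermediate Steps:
b(P, h) = h*(2 + P) (b(P, h) = (2 + P)*h = h*(2 + P))
J(W, u) = 2 - W² + 14*u (J(W, u) = 2 - (W*W - 14*u) = 2 - (W² - 14*u) = 2 + (-W² + 14*u) = 2 - W² + 14*u)
q(X) = √(2 - 64*X² + 15*X) (q(X) = √(X + (2 - (X*(2 + 6))² + 14*X)) = √(X + (2 - (X*8)² + 14*X)) = √(X + (2 - (8*X)² + 14*X)) = √(X + (2 - 64*X² + 14*X)) = √(2 - 64*X² + 15*X))
1/(-569901 + q(467)) = 1/(-569901 + √(2 - 64*467² + 15*467)) = 1/(-569901 + √(2 - 64*218089 + 7005)) = 1/(-569901 + √(2 - 13957696 + 7005)) = 1/(-569901 + √(-13950689)) = 1/(-569901 + I*√13950689)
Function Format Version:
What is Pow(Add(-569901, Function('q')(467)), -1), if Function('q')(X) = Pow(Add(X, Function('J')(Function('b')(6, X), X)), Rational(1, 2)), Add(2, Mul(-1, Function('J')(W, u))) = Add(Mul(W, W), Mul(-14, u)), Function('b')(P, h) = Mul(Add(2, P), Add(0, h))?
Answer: Add(Rational(-569901, 324801100490), Mul(Rational(-1, 324801100490), I, Pow(13950689, Rational(1, 2)))) ≈ Add(-1.7546e-6, Mul(-1.1500e-8, I))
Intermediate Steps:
Function('b')(P, h) = Mul(h, Add(2, P)) (Function('b')(P, h) = Mul(Add(2, P), h) = Mul(h, Add(2, P)))
Function('J')(W, u) = Add(2, Mul(-1, Pow(W, 2)), Mul(14, u)) (Function('J')(W, u) = Add(2, Mul(-1, Add(Mul(W, W), Mul(-14, u)))) = Add(2, Mul(-1, Add(Pow(W, 2), Mul(-14, u)))) = Add(2, Add(Mul(-1, Pow(W, 2)), Mul(14, u))) = Add(2, Mul(-1, Pow(W, 2)), Mul(14, u)))
Function('q')(X) = Pow(Add(2, Mul(-64, Pow(X, 2)), Mul(15, X)), Rational(1, 2)) (Function('q')(X) = Pow(Add(X, Add(2, Mul(-1, Pow(Mul(X, Add(2, 6)), 2)), Mul(14, X))), Rational(1, 2)) = Pow(Add(X, Add(2, Mul(-1, Pow(Mul(X, 8), 2)), Mul(14, X))), Rational(1, 2)) = Pow(Add(X, Add(2, Mul(-1, Pow(Mul(8, X), 2)), Mul(14, X))), Rational(1, 2)) = Pow(Add(X, Add(2, Mul(-1, Mul(64, Pow(X, 2))), Mul(14, X))), Rational(1, 2)) = Pow(Add(X, Add(2, Mul(-64, Pow(X, 2)), Mul(14, X))), Rational(1, 2)) = Pow(Add(2, Mul(-64, Pow(X, 2)), Mul(15, X)), Rational(1, 2)))
Pow(Add(-569901, Function('q')(467)), -1) = Pow(Add(-569901, Pow(Add(2, Mul(-64, Pow(467, 2)), Mul(15, 467)), Rational(1, 2))), -1) = Pow(Add(-569901, Pow(Add(2, Mul(-64, 218089), 7005), Rational(1, 2))), -1) = Pow(Add(-569901, Pow(Add(2, -13957696, 7005), Rational(1, 2))), -1) = Pow(Add(-569901, Pow(-13950689, Rational(1, 2))), -1) = Pow(Add(-569901, Mul(I, Pow(13950689, Rational(1, 2)))), -1)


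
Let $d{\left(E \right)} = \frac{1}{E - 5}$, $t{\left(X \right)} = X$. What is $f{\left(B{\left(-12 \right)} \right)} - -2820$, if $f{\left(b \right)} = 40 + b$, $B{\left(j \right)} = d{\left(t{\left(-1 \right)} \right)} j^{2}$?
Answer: $2836$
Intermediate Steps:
$d{\left(E \right)} = \frac{1}{-5 + E}$
$B{\left(j \right)} = - \frac{j^{2}}{6}$ ($B{\left(j \right)} = \frac{j^{2}}{-5 - 1} = \frac{j^{2}}{-6} = - \frac{j^{2}}{6}$)
$f{\left(B{\left(-12 \right)} \right)} - -2820 = \left(40 - \frac{\left(-12\right)^{2}}{6}\right) - -2820 = \left(40 - 24\right) + 2820 = 16 + 2820 = 2836$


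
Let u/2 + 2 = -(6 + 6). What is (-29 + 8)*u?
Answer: 588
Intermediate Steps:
u = -28 (u = -4 + 2*(-(6 + 6)) = -4 + 2*(-1*12) = -4 + 2*(-12) = -4 - 24 = -28)
(-29 + 8)*u = (-29 + 8)*(-28) = -21*(-28) = 588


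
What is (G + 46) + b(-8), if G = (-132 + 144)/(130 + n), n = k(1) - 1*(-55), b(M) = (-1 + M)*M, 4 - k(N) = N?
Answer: 5549/47 ≈ 118.06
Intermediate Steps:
k(N) = 4 - N
b(M) = M*(-1 + M)
n = 58 (n = (4 - 1*1) - 1*(-55) = (4 - 1) + 55 = 3 + 55 = 58)
G = 3/47 (G = (-132 + 144)/(130 + 58) = 12/188 = 12*(1/188) = 3/47 ≈ 0.063830)
(G + 46) + b(-8) = (3/47 + 46) - 8*(-1 - 8) = 2165/47 - 8*(-9) = 2165/47 + 72 = 5549/47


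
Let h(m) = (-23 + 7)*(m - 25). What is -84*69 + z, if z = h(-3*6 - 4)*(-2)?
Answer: -7300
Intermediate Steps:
h(m) = 400 - 16*m (h(m) = -16*(-25 + m) = 400 - 16*m)
z = -1504 (z = (400 - 16*(-3*6 - 4))*(-2) = (400 - 16*(-18 - 4))*(-2) = (400 - 16*(-22))*(-2) = (400 + 352)*(-2) = 752*(-2) = -1504)
-84*69 + z = -84*69 - 1504 = -5796 - 1504 = -7300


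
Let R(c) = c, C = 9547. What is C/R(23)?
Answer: 9547/23 ≈ 415.09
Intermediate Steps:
C/R(23) = 9547/23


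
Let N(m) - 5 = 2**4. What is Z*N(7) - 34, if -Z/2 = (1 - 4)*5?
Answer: 596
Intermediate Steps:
N(m) = 21 (N(m) = 5 + 2**4 = 5 + 16 = 21)
Z = 30 (Z = -2*(1 - 4)*5 = -(-6)*5 = -2*(-15) = 30)
Z*N(7) - 34 = 30*21 - 34 = 630 - 34 = 596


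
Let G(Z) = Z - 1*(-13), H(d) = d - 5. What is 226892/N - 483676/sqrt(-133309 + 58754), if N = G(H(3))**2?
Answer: 226892/121 + 483676*I*sqrt(74555)/74555 ≈ 1875.1 + 1771.4*I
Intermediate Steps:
H(d) = -5 + d
G(Z) = 13 + Z (G(Z) = Z + 13 = 13 + Z)
N = 121 (N = (13 + (-5 + 3))**2 = (13 - 2)**2 = 11**2 = 121)
226892/N - 483676/sqrt(-133309 + 58754) = 226892/121 - 483676/sqrt(-133309 + 58754) = 226892*(1/121) - 483676*(-I*sqrt(74555)/74555) = 226892/121 - 483676*(-I*sqrt(74555)/74555) = 226892/121 - (-483676)*I*sqrt(74555)/74555 = 226892/121 + 483676*I*sqrt(74555)/74555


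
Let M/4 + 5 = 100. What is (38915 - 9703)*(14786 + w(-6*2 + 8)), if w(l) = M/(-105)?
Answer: 9068281160/21 ≈ 4.3182e+8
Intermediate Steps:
M = 380 (M = -20 + 4*100 = -20 + 400 = 380)
w(l) = -76/21 (w(l) = 380/(-105) = 380*(-1/105) = -76/21)
(38915 - 9703)*(14786 + w(-6*2 + 8)) = (38915 - 9703)*(14786 - 76/21) = 29212*(310430/21) = 9068281160/21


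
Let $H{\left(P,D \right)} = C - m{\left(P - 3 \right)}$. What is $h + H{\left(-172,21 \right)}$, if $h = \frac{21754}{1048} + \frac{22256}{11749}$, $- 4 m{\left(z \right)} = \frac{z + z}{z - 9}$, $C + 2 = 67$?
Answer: $\frac{49915025869}{566395792} \approx 88.127$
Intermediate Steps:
$C = 65$ ($C = -2 + 67 = 65$)
$m{\left(z \right)} = - \frac{z}{2 \left(-9 + z\right)}$ ($m{\left(z \right)} = - \frac{\left(z + z\right) \frac{1}{z - 9}}{4} = - \frac{2 z \frac{1}{-9 + z}}{4} = - \frac{z}{2 \left(-9 + z\right)}$)
$h = \frac{139456017}{6156476}$ ($h = 21754 \cdot \frac{1}{1048} + 22256 \cdot \frac{1}{11749} = \frac{10877}{524} + \frac{22256}{11749} = \frac{139456017}{6156476} \approx 22.652$)
$H{\left(P,D \right)} = 65 + \frac{-3 + P}{-24 + 2 P}$ ($H{\left(P,D \right)} = 65 - - \frac{P - 3}{-18 + 2 \left(P - 3\right)} = 65 - - \frac{-3 + P}{-18 + 2 \left(-3 + P\right)} = 65 - - \frac{-3 + P}{-18 + \left(-6 + 2 P\right)} = 65 - - \frac{-3 + P}{-24 + 2 P} = 65 + \frac{-3 + P}{-24 + 2 P}$)
$h + H{\left(-172,21 \right)} = \frac{139456017}{6156476} + \frac{-1563 + 131 \left(-172\right)}{2 \left(-12 - 172\right)} = \frac{139456017}{6156476} + \frac{-1563 - 22532}{2 \left(-184\right)} = \frac{139456017}{6156476} + \frac{1}{2} \left(- \frac{1}{184}\right) \left(-24095\right) = \frac{139456017}{6156476} + \frac{24095}{368} = \frac{49915025869}{566395792}$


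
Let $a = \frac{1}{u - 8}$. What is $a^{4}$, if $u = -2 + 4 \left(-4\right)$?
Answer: $\frac{1}{456976} \approx 2.1883 \cdot 10^{-6}$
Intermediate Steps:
$u = -18$ ($u = -2 - 16 = -18$)
$a = - \frac{1}{26}$ ($a = \frac{1}{-18 - 8} = \frac{1}{-26} = - \frac{1}{26} \approx -0.038462$)
$a^{4} = \left(- \frac{1}{26}\right)^{4} = \frac{1}{456976}$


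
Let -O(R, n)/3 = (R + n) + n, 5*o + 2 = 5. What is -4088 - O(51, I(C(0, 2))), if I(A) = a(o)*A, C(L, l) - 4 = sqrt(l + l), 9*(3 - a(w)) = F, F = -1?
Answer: -3823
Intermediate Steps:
o = 3/5 (o = -2/5 + (1/5)*5 = -2/5 + 1 = 3/5 ≈ 0.60000)
a(w) = 28/9 (a(w) = 3 - 1/9*(-1) = 3 + 1/9 = 28/9)
C(L, l) = 4 + sqrt(2)*sqrt(l) (C(L, l) = 4 + sqrt(l + l) = 4 + sqrt(2*l) = 4 + sqrt(2)*sqrt(l))
I(A) = 28*A/9
O(R, n) = -6*n - 3*R (O(R, n) = -3*((R + n) + n) = -3*(R + 2*n) = -6*n - 3*R)
-4088 - O(51, I(C(0, 2))) = -4088 - (-56*(4 + sqrt(2)*sqrt(2))/3 - 3*51) = -4088 - (-56*(4 + 2)/3 - 153) = -4088 - (-56*6/3 - 153) = -4088 - (-6*56/3 - 153) = -4088 - (-112 - 153) = -4088 - 1*(-265) = -4088 + 265 = -3823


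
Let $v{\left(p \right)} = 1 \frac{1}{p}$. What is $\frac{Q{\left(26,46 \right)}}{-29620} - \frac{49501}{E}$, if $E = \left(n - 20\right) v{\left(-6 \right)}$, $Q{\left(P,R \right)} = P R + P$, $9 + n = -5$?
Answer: $- \frac{2199339817}{251770} \approx -8735.5$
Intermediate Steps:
$n = -14$ ($n = -9 - 5 = -14$)
$Q{\left(P,R \right)} = P + P R$
$v{\left(p \right)} = \frac{1}{p}$
$E = \frac{17}{3}$ ($E = \frac{-14 - 20}{-6} = \left(-34\right) \left(- \frac{1}{6}\right) = \frac{17}{3} \approx 5.6667$)
$\frac{Q{\left(26,46 \right)}}{-29620} - \frac{49501}{E} = \frac{26 \left(1 + 46\right)}{-29620} - \frac{49501}{\frac{17}{3}} = 26 \cdot 47 \left(- \frac{1}{29620}\right) - \frac{148503}{17} = 1222 \left(- \frac{1}{29620}\right) - \frac{148503}{17} = - \frac{611}{14810} - \frac{148503}{17} = - \frac{2199339817}{251770}$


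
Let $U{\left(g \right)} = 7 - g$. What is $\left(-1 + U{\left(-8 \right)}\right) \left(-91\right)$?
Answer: $-1274$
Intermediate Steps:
$\left(-1 + U{\left(-8 \right)}\right) \left(-91\right) = \left(-1 + \left(7 - -8\right)\right) \left(-91\right) = \left(-1 + \left(7 + 8\right)\right) \left(-91\right) = \left(-1 + 15\right) \left(-91\right) = 14 \left(-91\right) = -1274$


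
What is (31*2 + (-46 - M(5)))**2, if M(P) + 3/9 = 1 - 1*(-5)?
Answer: 961/9 ≈ 106.78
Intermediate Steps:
M(P) = 17/3 (M(P) = -1/3 + (1 - 1*(-5)) = -1/3 + (1 + 5) = -1/3 + 6 = 17/3)
(31*2 + (-46 - M(5)))**2 = (31*2 + (-46 - 1*17/3))**2 = (62 + (-46 - 17/3))**2 = (62 - 155/3)**2 = (31/3)**2 = 961/9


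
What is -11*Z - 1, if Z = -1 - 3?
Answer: 43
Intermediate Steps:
Z = -4
-11*Z - 1 = -11*(-4) - 1 = 44 - 1 = 43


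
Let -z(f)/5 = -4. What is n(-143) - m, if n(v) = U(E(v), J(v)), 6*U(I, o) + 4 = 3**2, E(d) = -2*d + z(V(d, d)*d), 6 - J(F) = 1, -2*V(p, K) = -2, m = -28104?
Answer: 168629/6 ≈ 28105.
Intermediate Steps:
V(p, K) = 1 (V(p, K) = -1/2*(-2) = 1)
J(F) = 5 (J(F) = 6 - 1*1 = 6 - 1 = 5)
z(f) = 20 (z(f) = -5*(-4) = 20)
E(d) = 20 - 2*d (E(d) = -2*d + 20 = 20 - 2*d)
U(I, o) = 5/6 (U(I, o) = -2/3 + (1/6)*3**2 = -2/3 + (1/6)*9 = -2/3 + 3/2 = 5/6)
n(v) = 5/6
n(-143) - m = 5/6 - 1*(-28104) = 5/6 + 28104 = 168629/6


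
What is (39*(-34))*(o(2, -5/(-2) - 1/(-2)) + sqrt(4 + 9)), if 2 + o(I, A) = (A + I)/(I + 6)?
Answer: 7293/4 - 1326*sqrt(13) ≈ -2957.7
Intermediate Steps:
o(I, A) = -2 + (A + I)/(6 + I) (o(I, A) = -2 + (A + I)/(I + 6) = -2 + (A + I)/(6 + I))
(39*(-34))*(o(2, -5/(-2) - 1/(-2)) + sqrt(4 + 9)) = (39*(-34))*((-12 + (-5/(-2) - 1/(-2)) - 1*2)/(6 + 2) + sqrt(4 + 9)) = -1326*((-12 + (-5*(-1/2) - 1*(-1/2)) - 2)/8 + sqrt(13)) = -1326*((-12 + (5/2 + 1/2) - 2)/8 + sqrt(13)) = -1326*((-12 + 3 - 2)/8 + sqrt(13)) = -1326*((1/8)*(-11) + sqrt(13)) = -1326*(-11/8 + sqrt(13)) = 7293/4 - 1326*sqrt(13)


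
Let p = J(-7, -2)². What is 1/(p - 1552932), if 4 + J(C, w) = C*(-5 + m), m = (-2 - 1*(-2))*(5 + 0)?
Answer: -1/1551971 ≈ -6.4434e-7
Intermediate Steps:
m = 0 (m = (-2 + 2)*5 = 0*5 = 0)
J(C, w) = -4 - 5*C (J(C, w) = -4 + C*(-5 + 0) = -4 + C*(-5) = -4 - 5*C)
p = 961 (p = (-4 - 5*(-7))² = (-4 + 35)² = 31² = 961)
1/(p - 1552932) = 1/(961 - 1552932) = 1/(-1551971) = -1/1551971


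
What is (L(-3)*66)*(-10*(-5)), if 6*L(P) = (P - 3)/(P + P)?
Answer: 550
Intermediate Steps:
L(P) = (-3 + P)/(12*P) (L(P) = ((P - 3)/(P + P))/6 = ((-3 + P)/((2*P)))/6 = ((-3 + P)*(1/(2*P)))/6 = ((-3 + P)/(2*P))/6 = (-3 + P)/(12*P))
(L(-3)*66)*(-10*(-5)) = (((1/12)*(-3 - 3)/(-3))*66)*(-10*(-5)) = (((1/12)*(-⅓)*(-6))*66)*50 = ((⅙)*66)*50 = 11*50 = 550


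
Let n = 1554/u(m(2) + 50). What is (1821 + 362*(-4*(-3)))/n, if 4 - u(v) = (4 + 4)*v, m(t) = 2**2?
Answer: -439770/259 ≈ -1698.0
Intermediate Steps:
m(t) = 4
u(v) = 4 - 8*v (u(v) = 4 - (4 + 4)*v = 4 - 8*v)
n = -777/214 (n = 1554/(4 - 8*(4 + 50)) = 1554/(4 - 8*54) = 1554/(4 - 432) = 1554/(-428) = 1554*(-1/428) = -777/214 ≈ -3.6308)
(1821 + 362*(-4*(-3)))/n = (1821 + 362*(-4*(-3)))/(-777/214) = (1821 + 362*12)*(-214/777) = (1821 + 4344)*(-214/777) = 6165*(-214/777) = -439770/259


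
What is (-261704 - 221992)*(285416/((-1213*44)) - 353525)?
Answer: 2281669212385584/13343 ≈ 1.7100e+11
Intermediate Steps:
(-261704 - 221992)*(285416/((-1213*44)) - 353525) = -483696*(285416/(-53372) - 353525) = -483696*(285416*(-1/53372) - 353525) = -483696*(-71354/13343 - 353525) = -483696*(-4717155429/13343) = 2281669212385584/13343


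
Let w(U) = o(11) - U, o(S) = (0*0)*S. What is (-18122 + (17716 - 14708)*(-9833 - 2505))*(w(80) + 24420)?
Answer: -903764304840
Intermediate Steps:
o(S) = 0 (o(S) = 0*S = 0)
w(U) = -U (w(U) = 0 - U = -U)
(-18122 + (17716 - 14708)*(-9833 - 2505))*(w(80) + 24420) = (-18122 + (17716 - 14708)*(-9833 - 2505))*(-1*80 + 24420) = (-18122 + 3008*(-12338))*(-80 + 24420) = (-18122 - 37112704)*24340 = -37130826*24340 = -903764304840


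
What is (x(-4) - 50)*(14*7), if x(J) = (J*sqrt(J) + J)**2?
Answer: -9604 + 6272*I ≈ -9604.0 + 6272.0*I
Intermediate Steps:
x(J) = (J + J**(3/2))**2 (x(J) = (J**(3/2) + J)**2 = (J + J**(3/2))**2)
(x(-4) - 50)*(14*7) = ((-4 + (-4)**(3/2))**2 - 50)*(14*7) = ((-4 - 8*I)**2 - 50)*98 = (-50 + (-4 - 8*I)**2)*98 = -4900 + 98*(-4 - 8*I)**2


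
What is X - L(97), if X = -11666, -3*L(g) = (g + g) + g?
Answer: -11569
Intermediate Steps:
L(g) = -g (L(g) = -((g + g) + g)/3 = -(2*g + g)/3 = -g)
X - L(97) = -11666 - (-1)*97 = -11666 - 1*(-97) = -11666 + 97 = -11569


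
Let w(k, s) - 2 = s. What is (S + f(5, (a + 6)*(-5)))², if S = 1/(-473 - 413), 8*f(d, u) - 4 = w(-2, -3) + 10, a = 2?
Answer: 33120025/12559936 ≈ 2.6370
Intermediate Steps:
w(k, s) = 2 + s
f(d, u) = 13/8 (f(d, u) = ½ + ((2 - 3) + 10)/8 = ½ + (-1 + 10)/8 = ½ + (⅛)*9 = ½ + 9/8 = 13/8)
S = -1/886 (S = 1/(-886) = -1/886 ≈ -0.0011287)
(S + f(5, (a + 6)*(-5)))² = (-1/886 + 13/8)² = (5755/3544)² = 33120025/12559936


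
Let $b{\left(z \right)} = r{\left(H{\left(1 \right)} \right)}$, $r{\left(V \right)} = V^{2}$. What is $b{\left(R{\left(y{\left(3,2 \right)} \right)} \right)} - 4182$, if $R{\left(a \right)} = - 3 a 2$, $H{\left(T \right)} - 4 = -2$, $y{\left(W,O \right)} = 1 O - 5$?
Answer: $-4178$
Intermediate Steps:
$y{\left(W,O \right)} = -5 + O$ ($y{\left(W,O \right)} = O - 5 = -5 + O$)
$H{\left(T \right)} = 2$ ($H{\left(T \right)} = 4 - 2 = 2$)
$R{\left(a \right)} = - 6 a$
$b{\left(z \right)} = 4$ ($b{\left(z \right)} = 2^{2} = 4$)
$b{\left(R{\left(y{\left(3,2 \right)} \right)} \right)} - 4182 = 4 - 4182 = -4178$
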